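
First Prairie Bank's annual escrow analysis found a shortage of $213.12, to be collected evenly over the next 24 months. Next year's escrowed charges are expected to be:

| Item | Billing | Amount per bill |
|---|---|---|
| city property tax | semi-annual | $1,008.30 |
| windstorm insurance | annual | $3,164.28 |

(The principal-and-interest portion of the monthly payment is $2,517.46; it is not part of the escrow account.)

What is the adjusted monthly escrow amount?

$440.62

City property tax — $1,008.30 × 2 = $2,016.60 per year
Windstorm insurance — $3,164.28 per year
Total per year = $2,016.60 + $3,164.28 = $5,180.88
Monthly = $5,180.88 / 12 = $431.74
Monthly shortage recovery: $213.12 ÷ 24 = $8.88
New monthly escrow = $431.74 + $8.88 = $440.62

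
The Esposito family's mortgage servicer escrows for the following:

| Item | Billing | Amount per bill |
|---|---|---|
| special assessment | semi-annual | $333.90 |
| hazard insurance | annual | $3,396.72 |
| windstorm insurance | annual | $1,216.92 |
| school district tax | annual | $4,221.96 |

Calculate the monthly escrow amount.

$791.95

Special assessment = $333.90 × 2 = $667.80/yr
Hazard insurance = $3,396.72/yr
Windstorm insurance = $1,216.92/yr
School district tax = $4,221.96/yr
Yearly total = $667.80 + $3,396.72 + $1,216.92 + $4,221.96 = $9,503.40
Monthly = $9,503.40 / 12 = $791.95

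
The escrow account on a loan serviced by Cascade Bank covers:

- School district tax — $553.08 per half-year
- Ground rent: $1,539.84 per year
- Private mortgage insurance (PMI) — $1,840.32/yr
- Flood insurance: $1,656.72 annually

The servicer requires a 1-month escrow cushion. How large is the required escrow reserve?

School district tax = $553.08 × 2 = $1,106.16 per year
Ground rent = $1,539.84 per year
Private mortgage insurance (PMI) = $1,840.32 per year
Flood insurance = $1,656.72 per year
Annual escrow total = $1,106.16 + $1,539.84 + $1,840.32 + $1,656.72 = $6,143.04
Base monthly escrow = $6,143.04 / 12 = $511.92
Cushion = 1 × $511.92 = $511.92

$511.92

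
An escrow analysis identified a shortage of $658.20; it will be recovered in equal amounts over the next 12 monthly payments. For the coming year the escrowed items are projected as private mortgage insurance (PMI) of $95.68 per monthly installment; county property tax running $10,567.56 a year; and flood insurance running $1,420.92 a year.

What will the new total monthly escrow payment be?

$1,149.57

Private mortgage insurance (PMI) — $95.68 × 12 = $1,148.16 annually
County property tax — $10,567.56 annually
Flood insurance — $1,420.92 annually
Annual escrow total = $13,136.64
Monthly = $13,136.64 / 12 = $1,094.72
Shortage spread = $658.20 ÷ 12 = $54.85/mo
Adjusted monthly = $1,094.72 + $54.85 = $1,149.57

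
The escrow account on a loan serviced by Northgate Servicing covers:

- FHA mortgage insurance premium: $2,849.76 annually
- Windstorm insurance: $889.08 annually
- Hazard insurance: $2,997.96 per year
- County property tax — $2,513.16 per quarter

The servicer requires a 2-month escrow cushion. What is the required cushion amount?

$2,798.24

FHA mortgage insurance premium — $2,849.76
Windstorm insurance — $889.08
Hazard insurance — $2,997.96
County property tax — $2,513.16 × 4 = $10,052.64
Total per year = $2,849.76 + $889.08 + $2,997.96 + $10,052.64 = $16,789.44
Base monthly escrow = $16,789.44 / 12 = $1,399.12
Cushion = 2 × $1,399.12 = $2,798.24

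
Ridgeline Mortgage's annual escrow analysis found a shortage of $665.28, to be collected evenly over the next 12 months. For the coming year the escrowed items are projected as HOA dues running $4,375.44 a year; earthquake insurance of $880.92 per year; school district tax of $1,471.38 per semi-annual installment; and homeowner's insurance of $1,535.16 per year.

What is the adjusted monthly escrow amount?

HOA dues = $4,375.44/yr
Earthquake insurance = $880.92/yr
School district tax = $1,471.38 × 2 = $2,942.76/yr
Homeowner's insurance = $1,535.16/yr
Combined annual = $4,375.44 + $880.92 + $2,942.76 + $1,535.16 = $9,734.28
Per month = $9,734.28 / 12 = $811.19
Shortage per month = $665.28 / 12 = $55.44
Adjusted monthly = $811.19 + $55.44 = $866.63

$866.63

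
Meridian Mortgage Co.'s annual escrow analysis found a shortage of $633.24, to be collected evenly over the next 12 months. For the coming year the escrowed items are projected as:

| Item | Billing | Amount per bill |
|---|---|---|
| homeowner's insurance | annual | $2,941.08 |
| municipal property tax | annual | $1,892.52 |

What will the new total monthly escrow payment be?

$455.57

Homeowner's insurance: $2,941.08/yr
Municipal property tax: $1,892.52/yr
Yearly total = $2,941.08 + $1,892.52 = $4,833.60
Monthly = $4,833.60 / 12 = $402.80
Shortage spread = $633.24 / 12 = $52.77/mo
Adjusted monthly = $402.80 + $52.77 = $455.57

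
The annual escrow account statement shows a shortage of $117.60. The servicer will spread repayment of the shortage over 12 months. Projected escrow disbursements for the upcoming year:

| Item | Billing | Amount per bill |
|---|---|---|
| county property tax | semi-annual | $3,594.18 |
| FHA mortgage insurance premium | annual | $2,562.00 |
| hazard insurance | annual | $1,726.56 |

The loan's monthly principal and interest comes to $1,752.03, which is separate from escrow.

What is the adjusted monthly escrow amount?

$966.21

County property tax = $3,594.18 × 2 = $7,188.36
FHA mortgage insurance premium = $2,562.00
Hazard insurance = $1,726.56
Total annual escrow = $7,188.36 + $2,562.00 + $1,726.56 = $11,476.92
Base monthly escrow = $11,476.92 ÷ 12 = $956.41
Shortage spread = $117.60 / 12 = $9.80/mo
New monthly escrow = $956.41 + $9.80 = $966.21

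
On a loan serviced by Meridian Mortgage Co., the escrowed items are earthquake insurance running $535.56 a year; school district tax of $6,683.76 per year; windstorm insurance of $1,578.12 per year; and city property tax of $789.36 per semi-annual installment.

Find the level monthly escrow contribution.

Earthquake insurance: $535.56
School district tax: $6,683.76
Windstorm insurance: $1,578.12
City property tax: $789.36 × 2 = $1,578.72
Total annual escrow = $535.56 + $6,683.76 + $1,578.12 + $1,578.72 = $10,376.16
Monthly = $10,376.16 / 12 = $864.68

$864.68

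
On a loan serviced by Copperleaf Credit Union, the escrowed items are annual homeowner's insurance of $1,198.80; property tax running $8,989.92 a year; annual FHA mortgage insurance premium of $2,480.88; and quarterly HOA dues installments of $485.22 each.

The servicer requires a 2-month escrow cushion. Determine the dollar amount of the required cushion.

$2,435.08

Homeowner's insurance = $1,198.80 annually
Property tax = $8,989.92 annually
FHA mortgage insurance premium = $2,480.88 annually
HOA dues = $485.22 × 4 = $1,940.88 annually
Total annual escrow = $1,198.80 + $8,989.92 + $2,480.88 + $1,940.88 = $14,610.48
Base monthly escrow = $14,610.48 ÷ 12 = $1,217.54
Reserve = 2 × $1,217.54 = $2,435.08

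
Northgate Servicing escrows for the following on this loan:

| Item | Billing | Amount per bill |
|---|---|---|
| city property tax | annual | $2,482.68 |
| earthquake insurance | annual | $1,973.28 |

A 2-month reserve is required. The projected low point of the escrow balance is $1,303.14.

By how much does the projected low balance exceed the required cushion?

$560.48

City property tax: $2,482.68/yr
Earthquake insurance: $1,973.28/yr
Total per year = $2,482.68 + $1,973.28 = $4,455.96
Monthly escrow = $4,455.96 ÷ 12 = $371.33
Required cushion = 2 × $371.33 = $742.66
Surplus = $1,303.14 − $742.66 = $560.48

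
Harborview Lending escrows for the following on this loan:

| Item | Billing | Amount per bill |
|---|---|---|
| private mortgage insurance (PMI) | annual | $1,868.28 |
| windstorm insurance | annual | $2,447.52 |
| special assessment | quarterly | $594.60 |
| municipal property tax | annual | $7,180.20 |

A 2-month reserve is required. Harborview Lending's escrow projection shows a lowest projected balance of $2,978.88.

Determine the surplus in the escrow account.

Private mortgage insurance (PMI) = $1,868.28/yr
Windstorm insurance = $2,447.52/yr
Special assessment = $594.60 × 4 = $2,378.40/yr
Municipal property tax = $7,180.20/yr
Total per year = $13,874.40
Monthly = $13,874.40 / 12 = $1,156.20
Required reserve = 2 × $1,156.20 = $2,312.40
Surplus = $2,978.88 − $2,312.40 = $666.48

$666.48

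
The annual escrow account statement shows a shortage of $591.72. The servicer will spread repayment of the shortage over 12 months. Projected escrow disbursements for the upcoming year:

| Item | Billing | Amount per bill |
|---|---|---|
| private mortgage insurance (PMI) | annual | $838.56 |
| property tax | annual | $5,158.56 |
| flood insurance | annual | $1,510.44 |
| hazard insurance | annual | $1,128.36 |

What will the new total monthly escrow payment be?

$768.97

Private mortgage insurance (PMI): $838.56 per year
Property tax: $5,158.56 per year
Flood insurance: $1,510.44 per year
Hazard insurance: $1,128.36 per year
Yearly total = $8,635.92
Monthly = $8,635.92 ÷ 12 = $719.66
Monthly shortage recovery: $591.72 ÷ 12 = $49.31
New monthly escrow = $719.66 + $49.31 = $768.97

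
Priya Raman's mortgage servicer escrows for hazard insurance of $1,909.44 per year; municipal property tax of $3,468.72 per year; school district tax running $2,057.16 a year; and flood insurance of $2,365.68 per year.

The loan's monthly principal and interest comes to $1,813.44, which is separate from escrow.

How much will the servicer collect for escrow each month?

Hazard insurance — $1,909.44 per year
Municipal property tax — $3,468.72 per year
School district tax — $2,057.16 per year
Flood insurance — $2,365.68 per year
Total per year = $1,909.44 + $3,468.72 + $2,057.16 + $2,365.68 = $9,801.00
Per month = $9,801.00 / 12 = $816.75

$816.75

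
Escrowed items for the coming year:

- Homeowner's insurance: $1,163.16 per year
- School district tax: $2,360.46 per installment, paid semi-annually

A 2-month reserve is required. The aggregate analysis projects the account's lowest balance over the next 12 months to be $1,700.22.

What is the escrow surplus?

Homeowner's insurance = $1,163.16/yr
School district tax = $2,360.46 × 2 = $4,720.92/yr
Total annual escrow = $1,163.16 + $4,720.92 = $5,884.08
Per month = $5,884.08 ÷ 12 = $490.34
Required cushion = 2 × $490.34 = $980.68
Excess over cushion: $1,700.22 − $980.68 = $719.54

$719.54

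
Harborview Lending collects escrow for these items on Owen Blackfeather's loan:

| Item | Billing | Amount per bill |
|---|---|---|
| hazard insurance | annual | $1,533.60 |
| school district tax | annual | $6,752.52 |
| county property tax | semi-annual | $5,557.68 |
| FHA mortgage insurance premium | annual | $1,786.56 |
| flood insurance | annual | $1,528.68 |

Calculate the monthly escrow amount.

$1,893.06

Hazard insurance — $1,533.60
School district tax — $6,752.52
County property tax — $5,557.68 × 2 = $11,115.36
FHA mortgage insurance premium — $1,786.56
Flood insurance — $1,528.68
Total annual escrow = $1,533.60 + $6,752.52 + $11,115.36 + $1,786.56 + $1,528.68 = $22,716.72
Per month = $22,716.72 / 12 = $1,893.06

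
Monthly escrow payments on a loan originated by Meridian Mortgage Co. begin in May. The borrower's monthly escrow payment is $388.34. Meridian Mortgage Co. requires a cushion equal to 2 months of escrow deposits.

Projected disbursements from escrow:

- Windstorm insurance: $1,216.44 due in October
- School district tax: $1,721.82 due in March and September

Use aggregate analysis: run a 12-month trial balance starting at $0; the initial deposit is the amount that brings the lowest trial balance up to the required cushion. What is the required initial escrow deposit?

Cushion = 2 × $388.34 = $776.68
Trial balance (start $0, +$388.34 each month, − disbursements):
  May: +$388.34 → $388.34
  Jun: +$388.34 → $776.68
  Jul: +$388.34 → $1,165.02
  Aug: +$388.34 → $1,553.36
  Sep: +$388.34 − $1,721.82 → $219.88
  Oct: +$388.34 − $1,216.44 → -$608.22
  Nov: +$388.34 → -$219.88
  Dec: +$388.34 → $168.46
  Jan: +$388.34 → $556.80
  Feb: +$388.34 → $945.14
  Mar: +$388.34 − $1,721.82 → -$388.34
  Apr: +$388.34 → $0.00
Lowest trial balance = -$608.22 (Oct)
Initial deposit = cushion − low point = $776.68 − (-$608.22) = $1,384.90

$1,384.90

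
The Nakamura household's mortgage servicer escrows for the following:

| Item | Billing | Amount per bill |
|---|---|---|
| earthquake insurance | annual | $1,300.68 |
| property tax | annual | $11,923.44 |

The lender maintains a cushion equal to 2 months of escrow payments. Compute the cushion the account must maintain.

$2,204.02

Earthquake insurance: $1,300.68 per year
Property tax: $11,923.44 per year
Total annual escrow = $13,224.12
Monthly escrow = $13,224.12 ÷ 12 = $1,102.01
Reserve = 2 × $1,102.01 = $2,204.02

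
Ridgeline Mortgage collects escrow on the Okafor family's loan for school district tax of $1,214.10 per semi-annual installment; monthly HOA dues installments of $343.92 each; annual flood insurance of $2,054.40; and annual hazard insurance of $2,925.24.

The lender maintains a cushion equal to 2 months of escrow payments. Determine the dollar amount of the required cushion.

School district tax = $1,214.10 × 2 = $2,428.20 per year
HOA dues = $343.92 × 12 = $4,127.04 per year
Flood insurance = $2,054.40 per year
Hazard insurance = $2,925.24 per year
Total per year = $2,428.20 + $4,127.04 + $2,054.40 + $2,925.24 = $11,534.88
Monthly escrow = $11,534.88 / 12 = $961.24
Required cushion = 2 × $961.24 = $1,922.48

$1,922.48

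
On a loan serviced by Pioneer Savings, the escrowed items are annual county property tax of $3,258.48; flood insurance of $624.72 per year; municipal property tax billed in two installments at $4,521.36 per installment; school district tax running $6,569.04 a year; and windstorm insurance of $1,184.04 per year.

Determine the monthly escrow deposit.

$1,723.25

County property tax = $3,258.48/yr
Flood insurance = $624.72/yr
Municipal property tax = $4,521.36 × 2 = $9,042.72/yr
School district tax = $6,569.04/yr
Windstorm insurance = $1,184.04/yr
Yearly total = $3,258.48 + $624.72 + $9,042.72 + $6,569.04 + $1,184.04 = $20,679.00
Base monthly escrow = $20,679.00 ÷ 12 = $1,723.25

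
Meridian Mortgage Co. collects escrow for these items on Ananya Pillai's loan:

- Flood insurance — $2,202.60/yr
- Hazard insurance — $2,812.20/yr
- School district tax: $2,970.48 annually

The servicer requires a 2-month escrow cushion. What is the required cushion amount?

Flood insurance = $2,202.60/yr
Hazard insurance = $2,812.20/yr
School district tax = $2,970.48/yr
Total annual escrow = $7,985.28
Monthly = $7,985.28 ÷ 12 = $665.44
Reserve = 2 × $665.44 = $1,330.88

$1,330.88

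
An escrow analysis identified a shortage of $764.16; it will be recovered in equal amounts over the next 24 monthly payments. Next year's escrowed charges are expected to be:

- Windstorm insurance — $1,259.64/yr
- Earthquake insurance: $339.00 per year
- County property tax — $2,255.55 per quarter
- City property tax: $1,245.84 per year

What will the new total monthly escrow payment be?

Windstorm insurance = $1,259.64
Earthquake insurance = $339.00
County property tax = $2,255.55 × 4 = $9,022.20
City property tax = $1,245.84
Total per year = $11,866.68
Per month = $11,866.68 ÷ 12 = $988.89
Monthly shortage recovery: $764.16 ÷ 24 = $31.84
Adjusted monthly = $988.89 + $31.84 = $1,020.73

$1,020.73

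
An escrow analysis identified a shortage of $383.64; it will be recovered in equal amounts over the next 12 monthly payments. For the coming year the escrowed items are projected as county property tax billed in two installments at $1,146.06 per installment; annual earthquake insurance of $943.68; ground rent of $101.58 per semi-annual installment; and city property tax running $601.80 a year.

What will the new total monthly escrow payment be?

$368.70

County property tax: $1,146.06 × 2 = $2,292.12/yr
Earthquake insurance: $943.68/yr
Ground rent: $101.58 × 2 = $203.16/yr
City property tax: $601.80/yr
Total per year = $4,040.76
Monthly = $4,040.76 / 12 = $336.73
Monthly shortage recovery: $383.64 ÷ 12 = $31.97
New monthly escrow = $336.73 + $31.97 = $368.70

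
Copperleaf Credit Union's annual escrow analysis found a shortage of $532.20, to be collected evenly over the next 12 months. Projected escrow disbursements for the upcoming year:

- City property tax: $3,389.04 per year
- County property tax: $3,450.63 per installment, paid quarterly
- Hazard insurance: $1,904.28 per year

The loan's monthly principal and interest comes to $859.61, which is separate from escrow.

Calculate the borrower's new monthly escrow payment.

$1,635.67

City property tax = $3,389.04 per year
County property tax = $3,450.63 × 4 = $13,802.52 per year
Hazard insurance = $1,904.28 per year
Yearly total = $3,389.04 + $13,802.52 + $1,904.28 = $19,095.84
Per month = $19,095.84 ÷ 12 = $1,591.32
Shortage spread = $532.20 / 12 = $44.35/mo
Adjusted monthly = $1,591.32 + $44.35 = $1,635.67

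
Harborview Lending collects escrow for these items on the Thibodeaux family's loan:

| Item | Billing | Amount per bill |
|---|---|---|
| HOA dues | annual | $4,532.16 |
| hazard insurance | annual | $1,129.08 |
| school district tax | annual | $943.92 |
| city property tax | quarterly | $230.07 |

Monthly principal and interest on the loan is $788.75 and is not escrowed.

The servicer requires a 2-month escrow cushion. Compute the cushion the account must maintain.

$1,254.24

HOA dues = $4,532.16/yr
Hazard insurance = $1,129.08/yr
School district tax = $943.92/yr
City property tax = $230.07 × 4 = $920.28/yr
Total annual escrow = $4,532.16 + $1,129.08 + $943.92 + $920.28 = $7,525.44
Base monthly escrow = $7,525.44 / 12 = $627.12
Cushion = 2 × $627.12 = $1,254.24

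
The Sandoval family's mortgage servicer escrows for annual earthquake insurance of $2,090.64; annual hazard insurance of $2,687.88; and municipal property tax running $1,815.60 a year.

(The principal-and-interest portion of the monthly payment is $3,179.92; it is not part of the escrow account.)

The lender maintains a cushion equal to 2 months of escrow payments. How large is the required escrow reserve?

$1,099.02

Earthquake insurance = $2,090.64/yr
Hazard insurance = $2,687.88/yr
Municipal property tax = $1,815.60/yr
Annual escrow total = $6,594.12
Base monthly escrow = $6,594.12 ÷ 12 = $549.51
Cushion = 2 × $549.51 = $1,099.02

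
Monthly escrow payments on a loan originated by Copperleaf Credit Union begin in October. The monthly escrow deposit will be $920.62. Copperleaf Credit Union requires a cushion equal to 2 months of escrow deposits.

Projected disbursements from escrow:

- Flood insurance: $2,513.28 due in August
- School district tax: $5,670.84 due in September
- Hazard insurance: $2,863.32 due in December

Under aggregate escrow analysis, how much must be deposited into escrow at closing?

Cushion = 2 × $920.62 = $1,841.24
Trial balance (start $0, +$920.62 each month, − disbursements):
  Oct: +$920.62 → $920.62
  Nov: +$920.62 → $1,841.24
  Dec: +$920.62 − $2,863.32 → -$101.46
  Jan: +$920.62 → $819.16
  Feb: +$920.62 → $1,739.78
  Mar: +$920.62 → $2,660.40
  Apr: +$920.62 → $3,581.02
  May: +$920.62 → $4,501.64
  Jun: +$920.62 → $5,422.26
  Jul: +$920.62 → $6,342.88
  Aug: +$920.62 − $2,513.28 → $4,750.22
  Sep: +$920.62 − $5,670.84 → $0.00
Lowest trial balance = -$101.46 (Dec)
Initial deposit = cushion − low point = $1,841.24 − (-$101.46) = $1,942.70

$1,942.70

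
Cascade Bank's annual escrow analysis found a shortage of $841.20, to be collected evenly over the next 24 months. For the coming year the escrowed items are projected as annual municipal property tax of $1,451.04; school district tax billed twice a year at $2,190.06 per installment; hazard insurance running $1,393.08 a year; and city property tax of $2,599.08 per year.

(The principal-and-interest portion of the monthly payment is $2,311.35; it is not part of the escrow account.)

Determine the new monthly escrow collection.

$853.66

Municipal property tax = $1,451.04/yr
School district tax = $2,190.06 × 2 = $4,380.12/yr
Hazard insurance = $1,393.08/yr
City property tax = $2,599.08/yr
Annual escrow total = $1,451.04 + $4,380.12 + $1,393.08 + $2,599.08 = $9,823.32
Per month = $9,823.32 ÷ 12 = $818.61
Shortage spread = $841.20 ÷ 24 = $35.05/mo
Adjusted monthly = $818.61 + $35.05 = $853.66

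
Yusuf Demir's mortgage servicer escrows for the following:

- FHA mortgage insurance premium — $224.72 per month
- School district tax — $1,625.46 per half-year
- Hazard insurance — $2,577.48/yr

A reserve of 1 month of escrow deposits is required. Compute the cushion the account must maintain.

$710.42

FHA mortgage insurance premium — $224.72 × 12 = $2,696.64/yr
School district tax — $1,625.46 × 2 = $3,250.92/yr
Hazard insurance — $2,577.48/yr
Total annual escrow = $8,525.04
Base monthly escrow = $8,525.04 / 12 = $710.42
Reserve = 1 × $710.42 = $710.42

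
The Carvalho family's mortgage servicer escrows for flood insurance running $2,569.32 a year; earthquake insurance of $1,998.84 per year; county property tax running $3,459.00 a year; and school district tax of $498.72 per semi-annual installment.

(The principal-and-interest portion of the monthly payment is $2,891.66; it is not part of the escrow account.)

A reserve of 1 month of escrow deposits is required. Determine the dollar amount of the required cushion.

Flood insurance — $2,569.32/yr
Earthquake insurance — $1,998.84/yr
County property tax — $3,459.00/yr
School district tax — $498.72 × 2 = $997.44/yr
Total per year = $9,024.60
Monthly escrow = $9,024.60 ÷ 12 = $752.05
Reserve = 1 × $752.05 = $752.05

$752.05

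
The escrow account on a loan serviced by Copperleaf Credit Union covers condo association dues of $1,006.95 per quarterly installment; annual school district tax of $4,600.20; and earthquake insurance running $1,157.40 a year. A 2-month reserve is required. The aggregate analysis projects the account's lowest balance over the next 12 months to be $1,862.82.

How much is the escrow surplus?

Condo association dues: $1,006.95 × 4 = $4,027.80 annually
School district tax: $4,600.20 annually
Earthquake insurance: $1,157.40 annually
Total per year = $4,027.80 + $4,600.20 + $1,157.40 = $9,785.40
Per month = $9,785.40 / 12 = $815.45
Required cushion = 2 × $815.45 = $1,630.90
Excess over cushion: $1,862.82 − $1,630.90 = $231.92

$231.92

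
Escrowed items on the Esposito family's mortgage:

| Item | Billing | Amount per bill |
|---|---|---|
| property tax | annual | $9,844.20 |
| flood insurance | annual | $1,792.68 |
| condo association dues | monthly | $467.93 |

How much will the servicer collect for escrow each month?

Property tax — $9,844.20 per year
Flood insurance — $1,792.68 per year
Condo association dues — $467.93 × 12 = $5,615.16 per year
Total annual escrow = $9,844.20 + $1,792.68 + $5,615.16 = $17,252.04
Base monthly escrow = $17,252.04 ÷ 12 = $1,437.67

$1,437.67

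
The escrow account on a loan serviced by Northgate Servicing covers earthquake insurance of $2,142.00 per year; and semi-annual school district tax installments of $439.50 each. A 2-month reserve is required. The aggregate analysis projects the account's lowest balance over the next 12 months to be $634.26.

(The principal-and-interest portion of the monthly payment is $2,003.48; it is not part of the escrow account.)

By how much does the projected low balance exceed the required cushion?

$130.76

Earthquake insurance — $2,142.00 per year
School district tax — $439.50 × 2 = $879.00 per year
Yearly total = $2,142.00 + $879.00 = $3,021.00
Monthly escrow = $3,021.00 ÷ 12 = $251.75
Required cushion = 2 × $251.75 = $503.50
Excess over cushion: $634.26 − $503.50 = $130.76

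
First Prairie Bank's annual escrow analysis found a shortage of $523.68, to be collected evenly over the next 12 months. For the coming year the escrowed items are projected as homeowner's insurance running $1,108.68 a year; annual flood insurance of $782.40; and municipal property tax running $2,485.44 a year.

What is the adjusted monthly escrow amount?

Homeowner's insurance: $1,108.68 per year
Flood insurance: $782.40 per year
Municipal property tax: $2,485.44 per year
Yearly total = $1,108.68 + $782.40 + $2,485.44 = $4,376.52
Per month = $4,376.52 / 12 = $364.71
Shortage per month = $523.68 / 12 = $43.64
New monthly escrow = $364.71 + $43.64 = $408.35

$408.35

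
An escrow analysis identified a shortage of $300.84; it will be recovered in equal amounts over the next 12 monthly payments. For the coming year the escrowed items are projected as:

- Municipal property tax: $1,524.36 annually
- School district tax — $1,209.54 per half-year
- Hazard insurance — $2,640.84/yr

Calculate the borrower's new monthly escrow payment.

Municipal property tax: $1,524.36 annually
School district tax: $1,209.54 × 2 = $2,419.08 annually
Hazard insurance: $2,640.84 annually
Total per year = $1,524.36 + $2,419.08 + $2,640.84 = $6,584.28
Monthly escrow = $6,584.28 / 12 = $548.69
Shortage per month = $300.84 / 12 = $25.07
New monthly escrow = $548.69 + $25.07 = $573.76

$573.76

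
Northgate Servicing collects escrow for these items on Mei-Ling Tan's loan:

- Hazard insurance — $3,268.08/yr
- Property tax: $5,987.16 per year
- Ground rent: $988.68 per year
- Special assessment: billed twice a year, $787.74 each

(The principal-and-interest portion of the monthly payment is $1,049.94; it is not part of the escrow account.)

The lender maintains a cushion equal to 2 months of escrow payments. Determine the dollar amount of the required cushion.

Hazard insurance = $3,268.08
Property tax = $5,987.16
Ground rent = $988.68
Special assessment = $787.74 × 2 = $1,575.48
Yearly total = $11,819.40
Base monthly escrow = $11,819.40 ÷ 12 = $984.95
Required cushion = 2 × $984.95 = $1,969.90

$1,969.90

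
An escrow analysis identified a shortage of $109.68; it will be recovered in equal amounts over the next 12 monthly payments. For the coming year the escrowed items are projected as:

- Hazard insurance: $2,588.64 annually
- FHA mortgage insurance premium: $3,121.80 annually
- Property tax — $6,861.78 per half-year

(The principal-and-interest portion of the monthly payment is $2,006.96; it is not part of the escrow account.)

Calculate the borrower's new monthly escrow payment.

Hazard insurance = $2,588.64 per year
FHA mortgage insurance premium = $3,121.80 per year
Property tax = $6,861.78 × 2 = $13,723.56 per year
Total annual escrow = $2,588.64 + $3,121.80 + $13,723.56 = $19,434.00
Base monthly escrow = $19,434.00 / 12 = $1,619.50
Monthly shortage recovery: $109.68 ÷ 12 = $9.14
Adjusted monthly = $1,619.50 + $9.14 = $1,628.64

$1,628.64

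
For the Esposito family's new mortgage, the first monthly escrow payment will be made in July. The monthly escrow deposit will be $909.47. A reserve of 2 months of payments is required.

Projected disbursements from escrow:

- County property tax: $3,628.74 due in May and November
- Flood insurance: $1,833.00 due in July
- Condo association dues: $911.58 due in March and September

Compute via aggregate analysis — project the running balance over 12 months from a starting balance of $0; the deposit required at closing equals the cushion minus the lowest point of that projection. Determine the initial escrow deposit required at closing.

$3,644.91

Cushion = 2 × $909.47 = $1,818.94
Trial balance (start $0, +$909.47 each month, − disbursements):
  Jul: +$909.47 − $1,833.00 → -$923.53
  Aug: +$909.47 → -$14.06
  Sep: +$909.47 − $911.58 → -$16.17
  Oct: +$909.47 → $893.30
  Nov: +$909.47 − $3,628.74 → -$1,825.97
  Dec: +$909.47 → -$916.50
  Jan: +$909.47 → -$7.03
  Feb: +$909.47 → $902.44
  Mar: +$909.47 − $911.58 → $900.33
  Apr: +$909.47 → $1,809.80
  May: +$909.47 − $3,628.74 → -$909.47
  Jun: +$909.47 → $0.00
Lowest trial balance = -$1,825.97 (Nov)
Initial deposit = cushion − low point = $1,818.94 − (-$1,825.97) = $3,644.91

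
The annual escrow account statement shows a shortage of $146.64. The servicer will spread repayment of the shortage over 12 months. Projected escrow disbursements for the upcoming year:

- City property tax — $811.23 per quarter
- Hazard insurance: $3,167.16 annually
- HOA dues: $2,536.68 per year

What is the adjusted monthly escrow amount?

City property tax: $811.23 × 4 = $3,244.92/yr
Hazard insurance: $3,167.16/yr
HOA dues: $2,536.68/yr
Total annual escrow = $8,948.76
Base monthly escrow = $8,948.76 ÷ 12 = $745.73
Monthly shortage recovery: $146.64 / 12 = $12.22
Adjusted monthly = $745.73 + $12.22 = $757.95

$757.95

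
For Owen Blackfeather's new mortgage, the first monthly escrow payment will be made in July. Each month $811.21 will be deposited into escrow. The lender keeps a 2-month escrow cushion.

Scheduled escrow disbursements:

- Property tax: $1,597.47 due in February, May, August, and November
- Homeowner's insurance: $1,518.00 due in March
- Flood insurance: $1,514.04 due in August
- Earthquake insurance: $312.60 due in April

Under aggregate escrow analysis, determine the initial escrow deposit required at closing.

Cushion = 2 × $811.21 = $1,622.42
Trial balance (start $0, +$811.21 each month, − disbursements):
  Jul: +$811.21 → $811.21
  Aug: +$811.21 − $3,111.51 → -$1,489.09
  Sep: +$811.21 → -$677.88
  Oct: +$811.21 → $133.33
  Nov: +$811.21 − $1,597.47 → -$652.93
  Dec: +$811.21 → $158.28
  Jan: +$811.21 → $969.49
  Feb: +$811.21 − $1,597.47 → $183.23
  Mar: +$811.21 − $1,518.00 → -$523.56
  Apr: +$811.21 − $312.60 → -$24.95
  May: +$811.21 − $1,597.47 → -$811.21
  Jun: +$811.21 → $0.00
Lowest trial balance = -$1,489.09 (Aug)
Initial deposit = cushion − low point = $1,622.42 − (-$1,489.09) = $3,111.51

$3,111.51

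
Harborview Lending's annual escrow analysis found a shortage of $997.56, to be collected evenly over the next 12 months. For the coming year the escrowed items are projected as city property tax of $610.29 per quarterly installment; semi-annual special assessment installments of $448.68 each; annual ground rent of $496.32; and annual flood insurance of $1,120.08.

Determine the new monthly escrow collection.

City property tax — $610.29 × 4 = $2,441.16
Special assessment — $448.68 × 2 = $897.36
Ground rent — $496.32
Flood insurance — $1,120.08
Total annual escrow = $4,954.92
Per month = $4,954.92 / 12 = $412.91
Shortage per month = $997.56 / 12 = $83.13
New monthly escrow = $412.91 + $83.13 = $496.04

$496.04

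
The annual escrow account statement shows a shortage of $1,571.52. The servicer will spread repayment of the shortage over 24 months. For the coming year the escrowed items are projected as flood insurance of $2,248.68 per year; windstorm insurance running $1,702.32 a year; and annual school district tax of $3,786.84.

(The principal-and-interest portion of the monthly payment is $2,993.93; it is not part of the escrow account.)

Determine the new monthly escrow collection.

Flood insurance: $2,248.68 annually
Windstorm insurance: $1,702.32 annually
School district tax: $3,786.84 annually
Combined annual = $2,248.68 + $1,702.32 + $3,786.84 = $7,737.84
Base monthly escrow = $7,737.84 / 12 = $644.82
Monthly shortage recovery: $1,571.52 / 24 = $65.48
Adjusted monthly = $644.82 + $65.48 = $710.30

$710.30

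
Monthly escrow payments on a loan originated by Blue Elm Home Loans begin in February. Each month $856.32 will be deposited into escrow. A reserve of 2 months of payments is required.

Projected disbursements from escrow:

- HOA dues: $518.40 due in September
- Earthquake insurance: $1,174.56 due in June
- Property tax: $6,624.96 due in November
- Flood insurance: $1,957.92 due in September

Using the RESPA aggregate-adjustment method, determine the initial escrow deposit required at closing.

Cushion = 2 × $856.32 = $1,712.64
Trial balance (start $0, +$856.32 each month, − disbursements):
  Feb: +$856.32 → $856.32
  Mar: +$856.32 → $1,712.64
  Apr: +$856.32 → $2,568.96
  May: +$856.32 → $3,425.28
  Jun: +$856.32 − $1,174.56 → $3,107.04
  Jul: +$856.32 → $3,963.36
  Aug: +$856.32 → $4,819.68
  Sep: +$856.32 − $2,476.32 → $3,199.68
  Oct: +$856.32 → $4,056.00
  Nov: +$856.32 − $6,624.96 → -$1,712.64
  Dec: +$856.32 → -$856.32
  Jan: +$856.32 → $0.00
Lowest trial balance = -$1,712.64 (Nov)
Initial deposit = cushion − low point = $1,712.64 − (-$1,712.64) = $3,425.28

$3,425.28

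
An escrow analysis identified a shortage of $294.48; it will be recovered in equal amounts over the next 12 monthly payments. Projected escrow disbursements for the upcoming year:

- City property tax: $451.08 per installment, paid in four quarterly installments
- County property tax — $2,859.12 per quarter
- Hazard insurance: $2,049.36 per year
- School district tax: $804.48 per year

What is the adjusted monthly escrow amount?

City property tax — $451.08 × 4 = $1,804.32 per year
County property tax — $2,859.12 × 4 = $11,436.48 per year
Hazard insurance — $2,049.36 per year
School district tax — $804.48 per year
Annual escrow total = $1,804.32 + $11,436.48 + $2,049.36 + $804.48 = $16,094.64
Monthly = $16,094.64 ÷ 12 = $1,341.22
Monthly shortage recovery: $294.48 ÷ 12 = $24.54
Adjusted monthly = $1,341.22 + $24.54 = $1,365.76

$1,365.76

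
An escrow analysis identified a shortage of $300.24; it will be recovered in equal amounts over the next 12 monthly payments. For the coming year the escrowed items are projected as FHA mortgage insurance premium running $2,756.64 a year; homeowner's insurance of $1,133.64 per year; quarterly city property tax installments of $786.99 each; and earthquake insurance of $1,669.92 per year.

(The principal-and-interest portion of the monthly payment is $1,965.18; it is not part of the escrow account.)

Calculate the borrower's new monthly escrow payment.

FHA mortgage insurance premium — $2,756.64
Homeowner's insurance — $1,133.64
City property tax — $786.99 × 4 = $3,147.96
Earthquake insurance — $1,669.92
Annual escrow total = $8,708.16
Per month = $8,708.16 ÷ 12 = $725.68
Monthly shortage recovery: $300.24 / 12 = $25.02
New monthly escrow = $725.68 + $25.02 = $750.70

$750.70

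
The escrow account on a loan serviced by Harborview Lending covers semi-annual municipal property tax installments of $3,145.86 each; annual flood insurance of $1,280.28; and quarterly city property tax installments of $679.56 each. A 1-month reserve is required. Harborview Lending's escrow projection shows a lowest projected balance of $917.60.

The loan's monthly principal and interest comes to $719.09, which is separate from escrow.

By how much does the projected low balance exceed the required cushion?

$60.08

Municipal property tax: $3,145.86 × 2 = $6,291.72/yr
Flood insurance: $1,280.28/yr
City property tax: $679.56 × 4 = $2,718.24/yr
Yearly total = $10,290.24
Base monthly escrow = $10,290.24 ÷ 12 = $857.52
Cushion = 1 × $857.52 = $857.52
Surplus = $917.60 − $857.52 = $60.08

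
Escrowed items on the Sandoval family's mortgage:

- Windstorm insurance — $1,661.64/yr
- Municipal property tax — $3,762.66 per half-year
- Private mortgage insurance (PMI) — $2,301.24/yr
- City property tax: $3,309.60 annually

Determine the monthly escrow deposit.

$1,233.15

Windstorm insurance: $1,661.64 annually
Municipal property tax: $3,762.66 × 2 = $7,525.32 annually
Private mortgage insurance (PMI): $2,301.24 annually
City property tax: $3,309.60 annually
Yearly total = $14,797.80
Monthly = $14,797.80 / 12 = $1,233.15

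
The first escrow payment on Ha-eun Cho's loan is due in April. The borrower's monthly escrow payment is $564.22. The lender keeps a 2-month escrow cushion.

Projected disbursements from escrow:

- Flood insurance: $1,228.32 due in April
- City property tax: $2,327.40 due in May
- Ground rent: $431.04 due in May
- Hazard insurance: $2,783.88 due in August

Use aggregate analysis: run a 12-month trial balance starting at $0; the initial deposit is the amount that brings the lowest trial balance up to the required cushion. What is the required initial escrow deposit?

$5,077.98

Cushion = 2 × $564.22 = $1,128.44
Trial balance (start $0, +$564.22 each month, − disbursements):
  Apr: +$564.22 − $1,228.32 → -$664.10
  May: +$564.22 − $2,758.44 → -$2,858.32
  Jun: +$564.22 → -$2,294.10
  Jul: +$564.22 → -$1,729.88
  Aug: +$564.22 − $2,783.88 → -$3,949.54
  Sep: +$564.22 → -$3,385.32
  Oct: +$564.22 → -$2,821.10
  Nov: +$564.22 → -$2,256.88
  Dec: +$564.22 → -$1,692.66
  Jan: +$564.22 → -$1,128.44
  Feb: +$564.22 → -$564.22
  Mar: +$564.22 → $0.00
Lowest trial balance = -$3,949.54 (Aug)
Initial deposit = cushion − low point = $1,128.44 − (-$3,949.54) = $5,077.98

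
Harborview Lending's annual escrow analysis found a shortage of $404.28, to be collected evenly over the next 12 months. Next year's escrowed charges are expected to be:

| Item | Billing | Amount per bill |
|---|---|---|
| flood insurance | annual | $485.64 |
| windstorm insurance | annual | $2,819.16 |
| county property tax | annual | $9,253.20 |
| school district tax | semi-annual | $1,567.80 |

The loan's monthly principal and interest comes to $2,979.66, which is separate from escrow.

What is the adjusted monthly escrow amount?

$1,341.49

Flood insurance: $485.64 per year
Windstorm insurance: $2,819.16 per year
County property tax: $9,253.20 per year
School district tax: $1,567.80 × 2 = $3,135.60 per year
Total per year = $485.64 + $2,819.16 + $9,253.20 + $3,135.60 = $15,693.60
Monthly = $15,693.60 ÷ 12 = $1,307.80
Monthly shortage recovery: $404.28 ÷ 12 = $33.69
Adjusted monthly = $1,307.80 + $33.69 = $1,341.49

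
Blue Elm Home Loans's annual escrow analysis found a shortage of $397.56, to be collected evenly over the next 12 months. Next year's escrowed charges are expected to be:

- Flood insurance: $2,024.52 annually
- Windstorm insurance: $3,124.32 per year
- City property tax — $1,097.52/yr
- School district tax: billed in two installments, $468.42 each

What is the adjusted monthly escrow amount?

Flood insurance: $2,024.52
Windstorm insurance: $3,124.32
City property tax: $1,097.52
School district tax: $468.42 × 2 = $936.84
Yearly total = $2,024.52 + $3,124.32 + $1,097.52 + $936.84 = $7,183.20
Per month = $7,183.20 ÷ 12 = $598.60
Shortage spread = $397.56 / 12 = $33.13/mo
New monthly escrow = $598.60 + $33.13 = $631.73

$631.73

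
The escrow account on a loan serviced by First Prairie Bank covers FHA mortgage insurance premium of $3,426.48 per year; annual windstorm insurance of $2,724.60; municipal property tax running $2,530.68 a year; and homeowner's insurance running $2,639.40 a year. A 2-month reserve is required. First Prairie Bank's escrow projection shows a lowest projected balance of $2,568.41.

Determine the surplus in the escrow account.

$681.55

FHA mortgage insurance premium — $3,426.48 per year
Windstorm insurance — $2,724.60 per year
Municipal property tax — $2,530.68 per year
Homeowner's insurance — $2,639.40 per year
Combined annual = $11,321.16
Monthly = $11,321.16 ÷ 12 = $943.43
Required cushion = 2 × $943.43 = $1,886.86
Excess over cushion: $2,568.41 − $1,886.86 = $681.55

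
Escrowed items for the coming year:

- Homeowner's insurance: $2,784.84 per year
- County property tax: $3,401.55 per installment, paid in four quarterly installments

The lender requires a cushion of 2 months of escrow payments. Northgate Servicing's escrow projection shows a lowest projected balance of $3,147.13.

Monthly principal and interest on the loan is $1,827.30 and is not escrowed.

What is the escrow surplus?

$415.29

Homeowner's insurance — $2,784.84/yr
County property tax — $3,401.55 × 4 = $13,606.20/yr
Total annual escrow = $2,784.84 + $13,606.20 = $16,391.04
Per month = $16,391.04 ÷ 12 = $1,365.92
Required reserve = 2 × $1,365.92 = $2,731.84
Excess over cushion: $3,147.13 − $2,731.84 = $415.29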